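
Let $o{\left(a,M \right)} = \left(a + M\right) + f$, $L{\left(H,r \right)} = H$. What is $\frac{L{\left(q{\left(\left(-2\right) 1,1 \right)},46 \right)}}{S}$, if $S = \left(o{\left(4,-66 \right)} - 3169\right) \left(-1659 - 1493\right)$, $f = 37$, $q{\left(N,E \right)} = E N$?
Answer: $- \frac{1}{5033744} \approx -1.9866 \cdot 10^{-7}$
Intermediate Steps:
$o{\left(a,M \right)} = 37 + M + a$ ($o{\left(a,M \right)} = \left(a + M\right) + 37 = \left(M + a\right) + 37 = 37 + M + a$)
$S = 10067488$ ($S = \left(\left(37 - 66 + 4\right) - 3169\right) \left(-1659 - 1493\right) = \left(-25 - 3169\right) \left(-3152\right) = \left(-3194\right) \left(-3152\right) = 10067488$)
$\frac{L{\left(q{\left(\left(-2\right) 1,1 \right)},46 \right)}}{S} = \frac{1 \left(\left(-2\right) 1\right)}{10067488} = 1 \left(-2\right) \frac{1}{10067488} = \left(-2\right) \frac{1}{10067488} = - \frac{1}{5033744}$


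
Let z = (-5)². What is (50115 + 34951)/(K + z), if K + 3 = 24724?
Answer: 42533/12373 ≈ 3.4376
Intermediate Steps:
K = 24721 (K = -3 + 24724 = 24721)
z = 25
(50115 + 34951)/(K + z) = (50115 + 34951)/(24721 + 25) = 85066/24746 = 85066*(1/24746) = 42533/12373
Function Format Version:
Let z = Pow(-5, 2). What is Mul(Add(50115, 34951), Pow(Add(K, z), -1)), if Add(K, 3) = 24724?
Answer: Rational(42533, 12373) ≈ 3.4376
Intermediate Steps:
K = 24721 (K = Add(-3, 24724) = 24721)
z = 25
Mul(Add(50115, 34951), Pow(Add(K, z), -1)) = Mul(Add(50115, 34951), Pow(Add(24721, 25), -1)) = Mul(85066, Pow(24746, -1)) = Mul(85066, Rational(1, 24746)) = Rational(42533, 12373)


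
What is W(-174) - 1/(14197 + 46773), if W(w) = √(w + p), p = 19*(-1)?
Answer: -1/60970 + I*√193 ≈ -1.6402e-5 + 13.892*I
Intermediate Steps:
p = -19
W(w) = √(-19 + w) (W(w) = √(w - 19) = √(-19 + w))
W(-174) - 1/(14197 + 46773) = √(-19 - 174) - 1/(14197 + 46773) = √(-193) - 1/60970 = I*√193 - 1*1/60970 = I*√193 - 1/60970 = -1/60970 + I*√193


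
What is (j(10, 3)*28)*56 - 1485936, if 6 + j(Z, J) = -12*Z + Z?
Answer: -1667824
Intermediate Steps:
j(Z, J) = -6 - 11*Z (j(Z, J) = -6 + (-12*Z + Z) = -6 - 11*Z)
(j(10, 3)*28)*56 - 1485936 = ((-6 - 11*10)*28)*56 - 1485936 = ((-6 - 110)*28)*56 - 1485936 = -116*28*56 - 1485936 = -3248*56 - 1485936 = -181888 - 1485936 = -1667824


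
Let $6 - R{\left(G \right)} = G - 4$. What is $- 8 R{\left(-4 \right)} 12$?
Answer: $-1344$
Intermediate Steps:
$R{\left(G \right)} = 10 - G$ ($R{\left(G \right)} = 6 - \left(G - 4\right) = 6 - \left(-4 + G\right) = 10 - G$)
$- 8 R{\left(-4 \right)} 12 = - 8 \left(10 - -4\right) 12 = - 8 \left(10 + 4\right) 12 = \left(-8\right) 14 \cdot 12 = \left(-112\right) 12 = -1344$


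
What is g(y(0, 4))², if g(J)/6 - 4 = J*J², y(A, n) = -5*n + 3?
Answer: 867538116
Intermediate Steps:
y(A, n) = 3 - 5*n
g(J) = 24 + 6*J³ (g(J) = 24 + 6*(J*J²) = 24 + 6*J³)
g(y(0, 4))² = (24 + 6*(3 - 5*4)³)² = (24 + 6*(3 - 20)³)² = (24 + 6*(-17)³)² = (24 + 6*(-4913))² = (24 - 29478)² = (-29454)² = 867538116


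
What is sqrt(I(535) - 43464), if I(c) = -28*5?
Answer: 2*I*sqrt(10901) ≈ 208.82*I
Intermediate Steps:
I(c) = -140
sqrt(I(535) - 43464) = sqrt(-140 - 43464) = sqrt(-43604) = 2*I*sqrt(10901)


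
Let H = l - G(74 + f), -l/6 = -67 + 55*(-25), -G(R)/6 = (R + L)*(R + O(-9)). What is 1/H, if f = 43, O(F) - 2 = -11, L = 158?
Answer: 1/186852 ≈ 5.3518e-6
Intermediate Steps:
O(F) = -9 (O(F) = 2 - 11 = -9)
G(R) = -6*(-9 + R)*(158 + R) (G(R) = -6*(R + 158)*(R - 9) = -6*(158 + R)*(-9 + R) = -6*(-9 + R)*(158 + R))
l = 8652 (l = -6*(-67 + 55*(-25)) = -6*(-67 - 1375) = -6*(-1442) = 8652)
H = 186852 (H = 8652 - (8532 - 894*(74 + 43) - 6*(74 + 43)²) = 8652 - (8532 - 894*117 - 6*117²) = 8652 - (8532 - 104598 - 6*13689) = 8652 - (8532 - 104598 - 82134) = 8652 - 1*(-178200) = 8652 + 178200 = 186852)
1/H = 1/186852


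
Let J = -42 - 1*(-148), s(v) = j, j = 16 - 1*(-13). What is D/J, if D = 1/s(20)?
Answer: 1/3074 ≈ 0.00032531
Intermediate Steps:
j = 29 (j = 16 + 13 = 29)
s(v) = 29
J = 106 (J = -42 + 148 = 106)
D = 1/29 ≈ 0.034483
D/J = (1/29)/106 = (1/29)*(1/106) = 1/3074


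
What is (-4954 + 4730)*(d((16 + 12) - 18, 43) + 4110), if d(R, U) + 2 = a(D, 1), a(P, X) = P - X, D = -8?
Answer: -918176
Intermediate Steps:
d(R, U) = -11 (d(R, U) = -2 + (-8 - 1*1) = -2 + (-8 - 1) = -2 - 9 = -11)
(-4954 + 4730)*(d((16 + 12) - 18, 43) + 4110) = (-4954 + 4730)*(-11 + 4110) = -224*4099 = -918176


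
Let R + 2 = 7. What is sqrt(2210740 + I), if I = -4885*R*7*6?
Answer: sqrt(1184890) ≈ 1088.5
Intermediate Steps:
R = 5 (R = -2 + 7 = 5)
I = -1025850 (I = -4885*5*7*6 = -170975*6 = -4885*210 = -1025850)
sqrt(2210740 + I) = sqrt(2210740 - 1025850) = sqrt(1184890)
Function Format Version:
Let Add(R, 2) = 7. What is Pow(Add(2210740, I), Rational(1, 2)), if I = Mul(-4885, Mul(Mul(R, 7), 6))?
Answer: Pow(1184890, Rational(1, 2)) ≈ 1088.5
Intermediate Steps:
R = 5 (R = Add(-2, 7) = 5)
I = -1025850 (I = Mul(-4885, Mul(Mul(5, 7), 6)) = Mul(-4885, Mul(35, 6)) = Mul(-4885, 210) = -1025850)
Pow(Add(2210740, I), Rational(1, 2)) = Pow(Add(2210740, -1025850), Rational(1, 2)) = Pow(1184890, Rational(1, 2))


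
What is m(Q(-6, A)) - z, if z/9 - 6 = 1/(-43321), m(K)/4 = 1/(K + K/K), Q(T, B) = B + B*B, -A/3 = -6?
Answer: -802215191/14859103 ≈ -53.988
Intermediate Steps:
A = 18 (A = -3*(-6) = 18)
Q(T, B) = B + B²
m(K) = 4/(1 + K) (m(K) = 4/(K + K/K) = 4/(K + 1) = 4/(1 + K))
z = 2339325/43321 (z = 54 + 9/(-43321) = 54 + 9*(-1/43321) = 54 - 9/43321 = 2339325/43321 ≈ 54.000)
m(Q(-6, A)) - z = 4/(1 + 18*(1 + 18)) - 1*2339325/43321 = 4/(1 + 18*19) - 2339325/43321 = 4/(1 + 342) - 2339325/43321 = 4/343 - 2339325/43321 = -802215191/14859103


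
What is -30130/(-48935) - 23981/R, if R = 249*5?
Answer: -227199677/12184815 ≈ -18.646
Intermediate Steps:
R = 1245
-30130/(-48935) - 23981/R = -30130/(-48935) - 23981/1245 = -30130*(-1/48935) - 23981*1/1245 = 6026/9787 - 23981/1245 = -227199677/12184815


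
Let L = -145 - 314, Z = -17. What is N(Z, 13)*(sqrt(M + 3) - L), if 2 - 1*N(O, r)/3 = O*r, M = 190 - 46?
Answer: 307071 + 4683*sqrt(3) ≈ 3.1518e+5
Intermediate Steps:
L = -459
M = 144
N(O, r) = 6 - 3*O*r
N(Z, 13)*(sqrt(M + 3) - L) = (6 - 3*(-17)*13)*(sqrt(144 + 3) - 1*(-459)) = (6 + 663)*(sqrt(147) + 459) = 669*(7*sqrt(3) + 459) = 669*(459 + 7*sqrt(3)) = 307071 + 4683*sqrt(3)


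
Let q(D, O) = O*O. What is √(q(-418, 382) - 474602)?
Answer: I*√328678 ≈ 573.3*I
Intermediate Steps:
q(D, O) = O²
√(q(-418, 382) - 474602) = √(382² - 474602) = √(145924 - 474602) = √(-328678) = I*√328678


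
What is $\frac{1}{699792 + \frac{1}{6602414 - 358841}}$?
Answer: $\frac{6243573}{4369202436817} \approx 1.429 \cdot 10^{-6}$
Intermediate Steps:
$\frac{1}{699792 + \frac{1}{6602414 - 358841}} = \frac{1}{699792 + \frac{1}{6243573}} = \frac{1}{\frac{4369202436817}{6243573}} = \frac{6243573}{4369202436817}$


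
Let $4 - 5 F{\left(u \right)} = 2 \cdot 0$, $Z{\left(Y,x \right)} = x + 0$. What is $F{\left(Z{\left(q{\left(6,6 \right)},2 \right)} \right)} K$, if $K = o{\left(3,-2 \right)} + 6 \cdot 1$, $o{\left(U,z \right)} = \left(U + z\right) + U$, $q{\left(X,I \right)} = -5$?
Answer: $8$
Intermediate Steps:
$o{\left(U,z \right)} = z + 2 U$
$Z{\left(Y,x \right)} = x$
$F{\left(u \right)} = \frac{4}{5}$ ($F{\left(u \right)} = \frac{4}{5} - \frac{2 \cdot 0}{5} = \frac{4}{5} - 0 = \frac{4}{5} + 0 = \frac{4}{5}$)
$K = 10$ ($K = \left(-2 + 2 \cdot 3\right) + 6 \cdot 1 = \left(-2 + 6\right) + 6 = 4 + 6 = 10$)
$F{\left(Z{\left(q{\left(6,6 \right)},2 \right)} \right)} K = \frac{4}{5} \cdot 10 = 8$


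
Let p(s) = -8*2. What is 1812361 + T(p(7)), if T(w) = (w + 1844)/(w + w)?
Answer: 14498431/8 ≈ 1.8123e+6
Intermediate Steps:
p(s) = -16
T(w) = (1844 + w)/(2*w) (T(w) = (1844 + w)/((2*w)) = (1844 + w)*(1/(2*w)) = (1844 + w)/(2*w))
1812361 + T(p(7)) = 1812361 + (1/2)*(1844 - 16)/(-16) = 1812361 + (1/2)*(-1/16)*1828 = 1812361 - 457/8 = 14498431/8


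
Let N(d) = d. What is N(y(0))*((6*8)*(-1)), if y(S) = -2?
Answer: 96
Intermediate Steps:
N(y(0))*((6*8)*(-1)) = -2*6*8*(-1) = -96*(-1) = -2*(-48) = 96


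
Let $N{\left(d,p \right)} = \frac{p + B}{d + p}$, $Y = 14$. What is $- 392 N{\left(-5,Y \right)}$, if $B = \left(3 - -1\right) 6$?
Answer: $- \frac{14896}{9} \approx -1655.1$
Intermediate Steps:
$B = 24$ ($B = \left(3 + 1\right) 6 = 4 \cdot 6 = 24$)
$N{\left(d,p \right)} = \frac{24 + p}{d + p}$ ($N{\left(d,p \right)} = \frac{p + 24}{d + p} = \frac{24 + p}{d + p}$)
$- 392 N{\left(-5,Y \right)} = - 392 \frac{24 + 14}{-5 + 14} = - 392 \cdot \frac{1}{9} \cdot 38 = \left(-392\right) \frac{38}{9} = - \frac{14896}{9}$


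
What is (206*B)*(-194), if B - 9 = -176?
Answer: 6673988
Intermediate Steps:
B = -167 (B = 9 - 176 = -167)
(206*B)*(-194) = (206*(-167))*(-194) = -34402*(-194) = 6673988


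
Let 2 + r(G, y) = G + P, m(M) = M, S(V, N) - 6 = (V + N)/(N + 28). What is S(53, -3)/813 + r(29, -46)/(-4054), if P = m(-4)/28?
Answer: 37090/11535657 ≈ 0.0032152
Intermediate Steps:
S(V, N) = 6 + (N + V)/(28 + N) (S(V, N) = 6 + (V + N)/(N + 28) = 6 + (N + V)/(28 + N))
P = -1/7 (P = -4/28 = -4*1/28 = -1/7 ≈ -0.14286)
r(G, y) = -15/7 + G (r(G, y) = -2 + (G - 1/7) = -2 + (-1/7 + G) = -15/7 + G)
S(53, -3)/813 + r(29, -46)/(-4054) = ((168 + 53 + 7*(-3))/(28 - 3))/813 + (-15/7 + 29)/(-4054) = ((168 + 53 - 21)/25)*(1/813) + (188/7)*(-1/4054) = ((1/25)*200)*(1/813) - 94/14189 = 8*(1/813) - 94/14189 = 8/813 - 94/14189 = 37090/11535657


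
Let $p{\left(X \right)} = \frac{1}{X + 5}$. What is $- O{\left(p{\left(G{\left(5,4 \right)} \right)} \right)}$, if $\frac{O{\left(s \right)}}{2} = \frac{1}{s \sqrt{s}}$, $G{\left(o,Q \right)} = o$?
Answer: $- 20 \sqrt{10} \approx -63.246$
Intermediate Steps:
$p{\left(X \right)} = \frac{1}{5 + X}$
$O{\left(s \right)} = \frac{2}{s^{\frac{3}{2}}}$ ($O{\left(s \right)} = \frac{2}{s \sqrt{s}} = \frac{2}{s^{\frac{3}{2}}}$)
$- O{\left(p{\left(G{\left(5,4 \right)} \right)} \right)} = - \frac{2}{\frac{1}{\left(5 + 5\right)^{\frac{3}{2}}}} = - \frac{2}{\frac{1}{100} \sqrt{10}} = - 2 \frac{1}{(\frac{1}{10})^{3/2}} = - 2 \cdot 10 \sqrt{10} = - 20 \sqrt{10}$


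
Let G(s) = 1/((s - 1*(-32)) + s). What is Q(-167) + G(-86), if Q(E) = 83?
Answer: 11619/140 ≈ 82.993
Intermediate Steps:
G(s) = 1/(32 + 2*s) (G(s) = 1/((s + 32) + s) = 1/((32 + s) + s) = 1/(32 + 2*s))
Q(-167) + G(-86) = 83 + 1/(2*(16 - 86)) = 83 + (½)/(-70) = 83 + (½)*(-1/70) = 83 - 1/140 = 11619/140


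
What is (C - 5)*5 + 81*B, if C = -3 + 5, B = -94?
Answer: -7629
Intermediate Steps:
C = 2
(C - 5)*5 + 81*B = (2 - 5)*5 + 81*(-94) = -3*5 - 7614 = -15 - 7614 = -7629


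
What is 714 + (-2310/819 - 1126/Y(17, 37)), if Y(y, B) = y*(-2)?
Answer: 493469/663 ≈ 744.30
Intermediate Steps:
Y(y, B) = -2*y
714 + (-2310/819 - 1126/Y(17, 37)) = 714 + (-2310/819 - 1126/((-2*17))) = 714 + (-2310*1/819 - 1126/(-34)) = 714 + (-110/39 - 1126*(-1/34)) = 714 + (-110/39 + 563/17) = 714 + 20087/663 = 493469/663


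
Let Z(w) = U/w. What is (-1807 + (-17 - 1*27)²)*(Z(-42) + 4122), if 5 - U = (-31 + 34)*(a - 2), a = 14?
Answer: 7445665/14 ≈ 5.3183e+5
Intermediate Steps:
U = -31 (U = 5 - (-31 + 34)*(14 - 2) = 5 - 3*12 = 5 - 1*36 = 5 - 36 = -31)
Z(w) = -31/w
(-1807 + (-17 - 1*27)²)*(Z(-42) + 4122) = (-1807 + (-17 - 1*27)²)*(-31/(-42) + 4122) = (-1807 + (-17 - 27)²)*(-31*(-1/42) + 4122) = (-1807 + (-44)²)*(31/42 + 4122) = (-1807 + 1936)*(173155/42) = 129*(173155/42) = 7445665/14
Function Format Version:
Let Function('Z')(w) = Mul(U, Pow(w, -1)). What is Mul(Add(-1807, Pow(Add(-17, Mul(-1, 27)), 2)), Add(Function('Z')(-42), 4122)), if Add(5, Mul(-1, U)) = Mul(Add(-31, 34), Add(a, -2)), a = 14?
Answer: Rational(7445665, 14) ≈ 5.3183e+5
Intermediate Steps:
U = -31 (U = Add(5, Mul(-1, Mul(Add(-31, 34), Add(14, -2)))) = Add(5, Mul(-1, Mul(3, 12))) = Add(5, Mul(-1, 36)) = Add(5, -36) = -31)
Function('Z')(w) = Mul(-31, Pow(w, -1))
Mul(Add(-1807, Pow(Add(-17, Mul(-1, 27)), 2)), Add(Function('Z')(-42), 4122)) = Mul(Add(-1807, Pow(Add(-17, Mul(-1, 27)), 2)), Add(Mul(-31, Pow(-42, -1)), 4122)) = Mul(Add(-1807, Pow(Add(-17, -27), 2)), Add(Mul(-31, Rational(-1, 42)), 4122)) = Mul(Add(-1807, Pow(-44, 2)), Add(Rational(31, 42), 4122)) = Mul(Add(-1807, 1936), Rational(173155, 42)) = Mul(129, Rational(173155, 42)) = Rational(7445665, 14)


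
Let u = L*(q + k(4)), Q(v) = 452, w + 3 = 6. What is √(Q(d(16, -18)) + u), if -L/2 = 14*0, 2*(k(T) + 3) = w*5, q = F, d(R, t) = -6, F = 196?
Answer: 2*√113 ≈ 21.260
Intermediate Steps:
q = 196
w = 3 (w = -3 + 6 = 3)
k(T) = 9/2 (k(T) = -3 + (3*5)/2 = -3 + (½)*15 = -3 + 15/2 = 9/2)
L = 0 (L = -28*0 = -2*0 = 0)
u = 0 (u = 0*(196 + 9/2) = 0*(401/2) = 0)
√(Q(d(16, -18)) + u) = √(452 + 0) = √452 = 2*√113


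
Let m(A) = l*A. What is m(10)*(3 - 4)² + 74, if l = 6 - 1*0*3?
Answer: 134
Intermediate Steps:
l = 6 (l = 6 + 0*3 = 6 + 0 = 6)
m(A) = 6*A
m(10)*(3 - 4)² + 74 = (6*10)*(3 - 4)² + 74 = 60*(-1)² + 74 = 60*1 + 74 = 60 + 74 = 134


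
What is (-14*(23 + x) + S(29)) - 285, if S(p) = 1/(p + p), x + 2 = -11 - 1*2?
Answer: -23025/58 ≈ -396.98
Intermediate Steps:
x = -15 (x = -2 + (-11 - 1*2) = -2 + (-11 - 2) = -2 - 13 = -15)
S(p) = 1/(2*p)
(-14*(23 + x) + S(29)) - 285 = (-14*(23 - 15) + (½)/29) - 285 = (-14*8 + (½)*(1/29)) - 285 = (-112 + 1/58) - 285 = -6495/58 - 285 = -23025/58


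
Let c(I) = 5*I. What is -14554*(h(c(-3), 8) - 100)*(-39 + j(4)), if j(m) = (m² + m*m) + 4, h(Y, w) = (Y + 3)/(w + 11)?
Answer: -4393776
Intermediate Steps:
h(Y, w) = (3 + Y)/(11 + w)
j(m) = 4 + 2*m² (j(m) = (m² + m²) + 4 = 2*m² + 4 = 4 + 2*m²)
-14554*(h(c(-3), 8) - 100)*(-39 + j(4)) = -14554*((3 + 5*(-3))/(11 + 8) - 100)*(-39 + (4 + 2*4²)) = -14554*((3 - 15)/19 - 100)*(-39 + (4 + 2*16)) = -14554*((1/19)*(-12) - 100)*(-39 + (4 + 32)) = -14554*(-12/19 - 100)*(-39 + 36) = -(-1464592)*(-3) = -14554*5736/19 = -4393776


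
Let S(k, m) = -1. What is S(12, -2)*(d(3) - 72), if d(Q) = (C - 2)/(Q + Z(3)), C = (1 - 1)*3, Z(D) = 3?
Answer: 217/3 ≈ 72.333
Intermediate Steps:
C = 0 (C = 0*3 = 0)
d(Q) = -2/(3 + Q) (d(Q) = (0 - 2)/(Q + 3) = -2/(3 + Q))
S(12, -2)*(d(3) - 72) = -(-2/(3 + 3) - 72) = -(-2/6 - 72) = -(-2*1/6 - 72) = -(-1/3 - 72) = -1*(-217/3) = 217/3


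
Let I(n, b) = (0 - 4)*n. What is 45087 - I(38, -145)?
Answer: 45239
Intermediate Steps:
I(n, b) = -4*n
45087 - I(38, -145) = 45087 - (-4)*38 = 45087 - 1*(-152) = 45087 + 152 = 45239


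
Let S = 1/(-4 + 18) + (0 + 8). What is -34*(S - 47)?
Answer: 9265/7 ≈ 1323.6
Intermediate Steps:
S = 113/14 (S = 1/14 + 8 = 113/14 ≈ 8.0714)
-34*(S - 47) = -34*(113/14 - 47) = -34*(-545/14) = 9265/7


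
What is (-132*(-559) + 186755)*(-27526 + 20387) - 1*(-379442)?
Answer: -1859637035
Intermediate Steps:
(-132*(-559) + 186755)*(-27526 + 20387) - 1*(-379442) = (73788 + 186755)*(-7139) + 379442 = 260543*(-7139) + 379442 = -1860016477 + 379442 = -1859637035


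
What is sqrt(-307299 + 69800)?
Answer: I*sqrt(237499) ≈ 487.34*I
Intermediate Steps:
sqrt(-307299 + 69800) = sqrt(-237499) = I*sqrt(237499)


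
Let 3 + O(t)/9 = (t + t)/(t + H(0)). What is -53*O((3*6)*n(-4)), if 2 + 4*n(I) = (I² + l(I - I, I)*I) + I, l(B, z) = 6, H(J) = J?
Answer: 477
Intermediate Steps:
n(I) = -½ + I²/4 + 7*I/4 (n(I) = -½ + ((I² + 6*I) + I)/4 = -½ + (I² + 7*I)/4 = -½ + (I²/4 + 7*I/4) = -½ + I²/4 + 7*I/4)
O(t) = -9 (O(t) = -27 + 9*((t + t)/(t + 0)) = -27 + 9*((2*t)/t) = -27 + 9*2 = -27 + 18 = -9)
-53*O((3*6)*n(-4)) = -53*(-9) = 477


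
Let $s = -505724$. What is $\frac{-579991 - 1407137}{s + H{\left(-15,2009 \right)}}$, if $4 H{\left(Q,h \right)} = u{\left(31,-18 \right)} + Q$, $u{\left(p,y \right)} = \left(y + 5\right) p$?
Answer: $\frac{1324752}{337219} \approx 3.9285$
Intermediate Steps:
$u{\left(p,y \right)} = p \left(5 + y\right)$ ($u{\left(p,y \right)} = \left(5 + y\right) p = p \left(5 + y\right)$)
$H{\left(Q,h \right)} = - \frac{403}{4} + \frac{Q}{4}$ ($H{\left(Q,h \right)} = \frac{31 \left(5 - 18\right) + Q}{4} = \frac{31 \left(-13\right) + Q}{4} = \frac{-403 + Q}{4} = - \frac{403}{4} + \frac{Q}{4}$)
$\frac{-579991 - 1407137}{s + H{\left(-15,2009 \right)}} = \frac{-579991 - 1407137}{-505724 + \left(- \frac{403}{4} + \frac{1}{4} \left(-15\right)\right)} = - \frac{1987128}{-505724 - \frac{209}{2}} = - \frac{1987128}{- \frac{1011657}{2}} = \left(-1987128\right) \left(- \frac{2}{1011657}\right) = \frac{1324752}{337219}$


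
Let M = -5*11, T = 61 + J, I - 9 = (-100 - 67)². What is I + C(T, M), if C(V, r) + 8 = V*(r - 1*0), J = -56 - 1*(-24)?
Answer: 26295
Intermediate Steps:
J = -32 (J = -56 + 24 = -32)
I = 27898 (I = 9 + (-100 - 67)² = 9 + (-167)² = 9 + 27889 = 27898)
T = 29 (T = 61 - 32 = 29)
M = -55
C(V, r) = -8 + V*r (C(V, r) = -8 + V*(r - 1*0) = -8 + V*(r + 0) = -8 + V*r)
I + C(T, M) = 27898 + (-8 + 29*(-55)) = 27898 + (-8 - 1595) = 27898 - 1603 = 26295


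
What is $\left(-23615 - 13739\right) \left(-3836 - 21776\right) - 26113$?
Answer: $956684535$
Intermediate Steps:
$\left(-23615 - 13739\right) \left(-3836 - 21776\right) - 26113 = \left(-37354\right) \left(-25612\right) - 26113 = 956710648 - 26113 = 956684535$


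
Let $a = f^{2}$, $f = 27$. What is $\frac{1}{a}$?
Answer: $\frac{1}{729} \approx 0.0013717$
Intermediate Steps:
$a = 729$ ($a = 27^{2} = 729$)
$\frac{1}{a} = \frac{1}{729}$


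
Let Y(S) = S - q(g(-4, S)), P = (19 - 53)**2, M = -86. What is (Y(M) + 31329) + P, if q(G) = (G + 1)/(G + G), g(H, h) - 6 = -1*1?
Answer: 161992/5 ≈ 32398.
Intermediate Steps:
g(H, h) = 5 (g(H, h) = 6 - 1*1 = 6 - 1 = 5)
q(G) = (1 + G)/(2*G) (q(G) = (1 + G)/((2*G)) = (1 + G)*(1/(2*G)) = (1 + G)/(2*G))
P = 1156 (P = (-34)**2 = 1156)
Y(S) = -3/5 + S (Y(S) = S - (1 + 5)/(2*5) = S - 6/(2*5) = S - 1*3/5 = S - 3/5 = -3/5 + S)
(Y(M) + 31329) + P = ((-3/5 - 86) + 31329) + 1156 = (-433/5 + 31329) + 1156 = 156212/5 + 1156 = 161992/5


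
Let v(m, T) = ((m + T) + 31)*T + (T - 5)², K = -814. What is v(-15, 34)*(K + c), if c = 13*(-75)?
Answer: -4545849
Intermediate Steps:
c = -975
v(m, T) = (-5 + T)² + T*(31 + T + m) (v(m, T) = ((T + m) + 31)*T + (-5 + T)² = (31 + T + m)*T + (-5 + T)² = T*(31 + T + m) + (-5 + T)² = (-5 + T)² + T*(31 + T + m))
v(-15, 34)*(K + c) = (25 + 2*34² + 21*34 + 34*(-15))*(-814 - 975) = (25 + 2*1156 + 714 - 510)*(-1789) = (25 + 2312 + 714 - 510)*(-1789) = 2541*(-1789) = -4545849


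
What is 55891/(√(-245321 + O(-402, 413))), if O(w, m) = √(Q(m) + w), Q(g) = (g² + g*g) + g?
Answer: -55891*I/√(245321 - √341149) ≈ -112.98*I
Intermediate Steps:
Q(g) = g + 2*g² (Q(g) = (g² + g²) + g = 2*g² + g = g + 2*g²)
O(w, m) = √(w + m*(1 + 2*m)) (O(w, m) = √(m*(1 + 2*m) + w) = √(w + m*(1 + 2*m)))
55891/(√(-245321 + O(-402, 413))) = 55891/(√(-245321 + √(-402 + 413*(1 + 2*413)))) = 55891/(√(-245321 + √(-402 + 413*(1 + 826)))) = 55891/(√(-245321 + √(-402 + 413*827))) = 55891/(√(-245321 + √(-402 + 341551))) = 55891/(√(-245321 + √341149)) = 55891/√(-245321 + √341149)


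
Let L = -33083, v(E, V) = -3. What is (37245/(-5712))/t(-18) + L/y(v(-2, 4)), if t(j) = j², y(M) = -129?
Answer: 6802389611/26526528 ≈ 256.44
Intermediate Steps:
(37245/(-5712))/t(-18) + L/y(v(-2, 4)) = (37245/(-5712))/((-18)²) - 33083/(-129) = (37245*(-1/5712))/324 - 33083*(-1/129) = -12415/1904*1/324 + 33083/129 = -12415/616896 + 33083/129 = 6802389611/26526528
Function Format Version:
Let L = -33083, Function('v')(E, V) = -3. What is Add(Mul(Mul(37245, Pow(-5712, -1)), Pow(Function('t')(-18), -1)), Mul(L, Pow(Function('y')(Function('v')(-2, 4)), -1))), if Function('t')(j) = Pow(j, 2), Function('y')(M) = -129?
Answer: Rational(6802389611, 26526528) ≈ 256.44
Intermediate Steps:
Add(Mul(Mul(37245, Pow(-5712, -1)), Pow(Function('t')(-18), -1)), Mul(L, Pow(Function('y')(Function('v')(-2, 4)), -1))) = Add(Mul(Mul(37245, Pow(-5712, -1)), Pow(Pow(-18, 2), -1)), Mul(-33083, Pow(-129, -1))) = Add(Mul(Mul(37245, Rational(-1, 5712)), Pow(324, -1)), Mul(-33083, Rational(-1, 129))) = Add(Mul(Rational(-12415, 1904), Rational(1, 324)), Rational(33083, 129)) = Add(Rational(-12415, 616896), Rational(33083, 129)) = Rational(6802389611, 26526528)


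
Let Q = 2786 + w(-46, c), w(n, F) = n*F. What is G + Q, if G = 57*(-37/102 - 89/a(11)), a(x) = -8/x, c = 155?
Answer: 355055/136 ≈ 2610.7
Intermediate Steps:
w(n, F) = F*n
G = 945839/136 (G = 57*(-37/102 - 89/((-8/11))) = 57*(-37*1/102 - 89/((-8*1/11))) = 57*(-37/102 - 89/(-8/11)) = 57*(-37/102 - 89*(-11/8)) = 57*(-37/102 + 979/8) = 57*(49781/408) = 945839/136 ≈ 6954.7)
Q = -4344 (Q = 2786 + 155*(-46) = 2786 - 7130 = -4344)
G + Q = 945839/136 - 4344 = 355055/136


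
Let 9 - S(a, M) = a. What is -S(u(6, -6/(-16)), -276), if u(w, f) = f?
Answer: -69/8 ≈ -8.6250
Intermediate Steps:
S(a, M) = 9 - a
-S(u(6, -6/(-16)), -276) = -(9 - (-6)/(-16)) = -(9 - (-6)*(-1)/16) = -(9 - 1*3/8) = -(9 - 3/8) = -1*69/8 = -69/8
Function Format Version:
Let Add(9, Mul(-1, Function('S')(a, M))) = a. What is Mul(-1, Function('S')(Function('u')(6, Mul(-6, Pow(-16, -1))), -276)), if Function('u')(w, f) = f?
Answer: Rational(-69, 8) ≈ -8.6250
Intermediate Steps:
Function('S')(a, M) = Add(9, Mul(-1, a))
Mul(-1, Function('S')(Function('u')(6, Mul(-6, Pow(-16, -1))), -276)) = Mul(-1, Add(9, Mul(-1, Mul(-6, Pow(-16, -1))))) = Mul(-1, Add(9, Mul(-1, Mul(-6, Rational(-1, 16))))) = Mul(-1, Add(9, Mul(-1, Rational(3, 8)))) = Mul(-1, Add(9, Rational(-3, 8))) = Mul(-1, Rational(69, 8)) = Rational(-69, 8)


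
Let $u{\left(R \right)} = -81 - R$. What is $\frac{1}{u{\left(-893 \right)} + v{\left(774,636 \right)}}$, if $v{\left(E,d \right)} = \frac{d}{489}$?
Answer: $\frac{163}{132568} \approx 0.0012296$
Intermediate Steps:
$v{\left(E,d \right)} = \frac{d}{489}$ ($v{\left(E,d \right)} = d \frac{1}{489} = \frac{d}{489}$)
$\frac{1}{u{\left(-893 \right)} + v{\left(774,636 \right)}} = \frac{1}{\left(-81 - -893\right) + \frac{1}{489} \cdot 636} = \frac{1}{\left(-81 + 893\right) + \frac{212}{163}} = \frac{1}{812 + \frac{212}{163}} = \frac{1}{\frac{132568}{163}} = \frac{163}{132568}$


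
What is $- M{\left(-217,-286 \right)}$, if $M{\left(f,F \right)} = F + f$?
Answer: $503$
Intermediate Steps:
$- M{\left(-217,-286 \right)} = - (-286 - 217) = \left(-1\right) \left(-503\right) = 503$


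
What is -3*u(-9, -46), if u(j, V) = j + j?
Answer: 54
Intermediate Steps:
u(j, V) = 2*j
-3*u(-9, -46) = -6*(-9) = -3*(-18) = 54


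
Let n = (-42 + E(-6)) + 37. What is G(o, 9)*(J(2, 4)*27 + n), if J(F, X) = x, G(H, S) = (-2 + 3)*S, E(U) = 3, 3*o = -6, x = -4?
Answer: -990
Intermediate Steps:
o = -2 (o = (⅓)*(-6) = -2)
G(H, S) = S (G(H, S) = 1*S = S)
J(F, X) = -4
n = -2 (n = (-42 + 3) + 37 = -39 + 37 = -2)
G(o, 9)*(J(2, 4)*27 + n) = 9*(-4*27 - 2) = 9*(-108 - 2) = 9*(-110) = -990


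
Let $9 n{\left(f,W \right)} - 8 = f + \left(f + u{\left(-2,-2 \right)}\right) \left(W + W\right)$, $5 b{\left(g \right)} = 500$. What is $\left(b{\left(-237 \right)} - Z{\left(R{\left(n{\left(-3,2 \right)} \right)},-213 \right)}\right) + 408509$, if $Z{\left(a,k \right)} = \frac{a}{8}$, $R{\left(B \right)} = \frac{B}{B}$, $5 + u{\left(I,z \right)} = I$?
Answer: $\frac{3268871}{8} \approx 4.0861 \cdot 10^{5}$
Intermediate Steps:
$u{\left(I,z \right)} = -5 + I$
$b{\left(g \right)} = 100$ ($b{\left(g \right)} = \frac{1}{5} \cdot 500 = 100$)
$n{\left(f,W \right)} = \frac{8}{9} + \frac{f}{9} + \frac{2 W \left(-7 + f\right)}{9}$ ($n{\left(f,W \right)} = \frac{8}{9} + \frac{f + \left(f - 7\right) \left(W + W\right)}{9} = \frac{8}{9} + \frac{f + \left(f - 7\right) 2 W}{9} = \frac{8}{9} + \frac{f + \left(-7 + f\right) 2 W}{9} = \frac{8}{9} + \frac{f + 2 W \left(-7 + f\right)}{9} = \frac{8}{9} + \left(\frac{f}{9} + \frac{2 W \left(-7 + f\right)}{9}\right) = \frac{8}{9} + \frac{f}{9} + \frac{2 W \left(-7 + f\right)}{9}$)
$R{\left(B \right)} = 1$
$Z{\left(a,k \right)} = \frac{a}{8}$
$\left(b{\left(-237 \right)} - Z{\left(R{\left(n{\left(-3,2 \right)} \right)},-213 \right)}\right) + 408509 = \left(100 - \frac{1}{8} \cdot 1\right) + 408509 = \left(100 - \frac{1}{8}\right) + 408509 = \frac{799}{8} + 408509 = \frac{3268871}{8}$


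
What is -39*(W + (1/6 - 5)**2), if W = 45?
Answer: -31993/12 ≈ -2666.1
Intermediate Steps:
-39*(W + (1/6 - 5)**2) = -39*(45 + (1/6 - 5)**2) = -39*(45 + (-29/6)**2) = -39*(45 + 841/36) = -39*2461/36 = -31993/12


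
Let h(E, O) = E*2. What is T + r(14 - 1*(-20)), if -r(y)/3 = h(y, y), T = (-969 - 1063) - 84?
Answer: -2320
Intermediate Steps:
h(E, O) = 2*E
T = -2116 (T = -2032 - 84 = -2116)
r(y) = -6*y
T + r(14 - 1*(-20)) = -2116 - 6*(14 - 1*(-20)) = -2116 - 6*(14 + 20) = -2116 - 6*34 = -2116 - 204 = -2320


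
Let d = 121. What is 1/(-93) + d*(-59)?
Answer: -663928/93 ≈ -7139.0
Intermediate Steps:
1/(-93) + d*(-59) = 1/(-93) + 121*(-59) = -1/93 - 7139 = -663928/93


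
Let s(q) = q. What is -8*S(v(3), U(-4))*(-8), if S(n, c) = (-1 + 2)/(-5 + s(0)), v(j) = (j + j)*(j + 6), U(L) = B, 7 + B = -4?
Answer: -64/5 ≈ -12.800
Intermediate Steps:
B = -11 (B = -7 - 4 = -11)
U(L) = -11
v(j) = 2*j*(6 + j) (v(j) = (2*j)*(6 + j) = 2*j*(6 + j))
S(n, c) = -1/5 (S(n, c) = (-1 + 2)/(-5 + 0) = 1/(-5) = 1*(-1/5) = -1/5)
-8*S(v(3), U(-4))*(-8) = -8*(-1/5)*(-8) = (8/5)*(-8) = -64/5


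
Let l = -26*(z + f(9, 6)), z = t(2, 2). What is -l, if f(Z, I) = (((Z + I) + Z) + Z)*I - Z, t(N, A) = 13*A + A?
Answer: 5642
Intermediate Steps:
t(N, A) = 14*A
z = 28 (z = 14*2 = 28)
f(Z, I) = -Z + I*(I + 3*Z) (f(Z, I) = (((I + Z) + Z) + Z)*I - Z = ((I + 2*Z) + Z)*I - Z = (I + 3*Z)*I - Z = I*(I + 3*Z) - Z = -Z + I*(I + 3*Z))
l = -5642 (l = -26*(28 + (6² - 1*9 + 3*6*9)) = -26*(28 + (36 - 9 + 162)) = -26*(28 + 189) = -26*217 = -5642)
-l = -1*(-5642) = 5642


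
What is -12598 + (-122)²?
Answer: 2286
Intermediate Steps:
-12598 + (-122)² = -12598 + 14884 = 2286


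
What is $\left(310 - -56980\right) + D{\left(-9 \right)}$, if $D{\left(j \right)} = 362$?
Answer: $57652$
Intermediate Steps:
$\left(310 - -56980\right) + D{\left(-9 \right)} = \left(310 - -56980\right) + 362 = \left(310 + 56980\right) + 362 = 57290 + 362 = 57652$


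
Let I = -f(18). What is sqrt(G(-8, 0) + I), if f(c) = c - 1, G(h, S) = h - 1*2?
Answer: 3*I*sqrt(3) ≈ 5.1962*I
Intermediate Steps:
G(h, S) = -2 + h (G(h, S) = h - 2 = -2 + h)
f(c) = -1 + c
I = -17 (I = -(-1 + 18) = -1*17 = -17)
sqrt(G(-8, 0) + I) = sqrt((-2 - 8) - 17) = sqrt(-10 - 17) = sqrt(-27) = 3*I*sqrt(3)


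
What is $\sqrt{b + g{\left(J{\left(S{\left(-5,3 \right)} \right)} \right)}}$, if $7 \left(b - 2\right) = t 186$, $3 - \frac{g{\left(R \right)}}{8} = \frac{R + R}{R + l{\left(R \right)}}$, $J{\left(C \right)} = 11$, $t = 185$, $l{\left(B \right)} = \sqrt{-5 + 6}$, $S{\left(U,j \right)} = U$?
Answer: $\frac{2 \sqrt{543207}}{21} \approx 70.193$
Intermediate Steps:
$l{\left(B \right)} = 1$ ($l{\left(B \right)} = \sqrt{1} = 1$)
$g{\left(R \right)} = 24 - \frac{16 R}{1 + R}$ ($g{\left(R \right)} = 24 - 8 \frac{R + R}{R + 1} = 24 - 8 \frac{2 R}{1 + R} = 24 - \frac{16 R}{1 + R}$)
$b = \frac{34424}{7}$ ($b = 2 + \frac{185 \cdot 186}{7} = 2 + \frac{1}{7} \cdot 34410 = 2 + \frac{34410}{7} = \frac{34424}{7} \approx 4917.7$)
$\sqrt{b + g{\left(J{\left(S{\left(-5,3 \right)} \right)} \right)}} = \sqrt{\frac{34424}{7} + \frac{8 \left(3 + 11\right)}{1 + 11}} = \sqrt{\frac{34424}{7} + 8 \cdot \frac{1}{12} \cdot 14} = \sqrt{\frac{34424}{7} + \frac{28}{3}} = \sqrt{\frac{103468}{21}} = \frac{2 \sqrt{543207}}{21}$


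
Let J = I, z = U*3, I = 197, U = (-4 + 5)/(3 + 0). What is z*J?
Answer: 197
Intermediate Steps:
U = 1/3 ≈ 0.33333
z = 1 (z = (1/3)*3 = 1)
J = 197
z*J = 1*197 = 197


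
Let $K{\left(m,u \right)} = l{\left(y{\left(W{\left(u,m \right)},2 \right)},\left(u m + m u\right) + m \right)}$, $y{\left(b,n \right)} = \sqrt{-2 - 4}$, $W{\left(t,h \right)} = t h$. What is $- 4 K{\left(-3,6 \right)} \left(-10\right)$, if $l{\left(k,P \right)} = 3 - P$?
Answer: $1680$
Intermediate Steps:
$W{\left(t,h \right)} = h t$
$y{\left(b,n \right)} = i \sqrt{6}$ ($y{\left(b,n \right)} = \sqrt{-6} = i \sqrt{6}$)
$K{\left(m,u \right)} = 3 - m - 2 m u$ ($K{\left(m,u \right)} = 3 - \left(\left(u m + m u\right) + m\right) = 3 - \left(\left(m u + m u\right) + m\right) = 3 - \left(2 m u + m\right) = 3 - \left(m + 2 m u\right) = 3 - m - 2 m u$)
$- 4 K{\left(-3,6 \right)} \left(-10\right) = - 4 \left(3 - - 3 \left(1 + 2 \cdot 6\right)\right) \left(-10\right) = - 4 \left(3 - - 3 \left(1 + 12\right)\right) \left(-10\right) = - 4 \left(3 - \left(-3\right) 13\right) \left(-10\right) = - 4 \left(3 + 39\right) \left(-10\right) = \left(-4\right) 42 \left(-10\right) = \left(-168\right) \left(-10\right) = 1680$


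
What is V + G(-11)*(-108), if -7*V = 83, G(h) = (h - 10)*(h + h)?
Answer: -349355/7 ≈ -49908.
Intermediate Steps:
G(h) = 2*h*(-10 + h) (G(h) = (-10 + h)*(2*h) = 2*h*(-10 + h))
V = -83/7 (V = -⅐*83 = -83/7 ≈ -11.857)
V + G(-11)*(-108) = -83/7 + (2*(-11)*(-10 - 11))*(-108) = -83/7 + (2*(-11)*(-21))*(-108) = -83/7 + 462*(-108) = -83/7 - 49896 = -349355/7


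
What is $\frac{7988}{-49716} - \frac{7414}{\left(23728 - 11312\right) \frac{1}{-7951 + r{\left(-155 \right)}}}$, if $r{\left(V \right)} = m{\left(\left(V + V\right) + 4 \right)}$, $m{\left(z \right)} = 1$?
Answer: $\frac{183139155737}{38579616} \approx 4747.0$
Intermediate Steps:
$r{\left(V \right)} = 1$
$\frac{7988}{-49716} - \frac{7414}{\left(23728 - 11312\right) \frac{1}{-7951 + r{\left(-155 \right)}}} = \frac{7988}{-49716} - \frac{7414}{\left(23728 - 11312\right) \frac{1}{-7951 + 1}} = 7988 \left(- \frac{1}{49716}\right) - \frac{7414}{12416 \frac{1}{-7950}} = - \frac{1997}{12429} - \frac{7414}{12416 \left(- \frac{1}{7950}\right)} = - \frac{1997}{12429} - \frac{7414}{- \frac{6208}{3975}} = - \frac{1997}{12429} - - \frac{14735325}{3104} = - \frac{1997}{12429} + \frac{14735325}{3104} = \frac{183139155737}{38579616}$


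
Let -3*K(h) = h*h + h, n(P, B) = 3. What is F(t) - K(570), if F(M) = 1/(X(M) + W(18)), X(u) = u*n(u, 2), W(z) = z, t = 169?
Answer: 56957251/525 ≈ 1.0849e+5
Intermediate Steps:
K(h) = -h/3 - h²/3 (K(h) = -(h*h + h)/3 = -(h² + h)/3 = -(h + h²)/3 = -h/3 - h²/3)
X(u) = 3*u (X(u) = u*3 = 3*u)
F(M) = 1/(18 + 3*M) (F(M) = 1/(3*M + 18) = 1/(18 + 3*M))
F(t) - K(570) = 1/(3*(6 + 169)) - (-1)*570*(1 + 570)/3 = (⅓)/175 - (-1)*570*571/3 = (⅓)*(1/175) - 1*(-108490) = 1/525 + 108490 = 56957251/525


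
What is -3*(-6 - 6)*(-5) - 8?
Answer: -188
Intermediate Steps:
-3*(-6 - 6)*(-5) - 8 = -(-36)*(-5) - 8 = -3*60 - 8 = -180 - 8 = -188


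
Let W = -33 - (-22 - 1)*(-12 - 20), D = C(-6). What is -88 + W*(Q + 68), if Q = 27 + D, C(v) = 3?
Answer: -75450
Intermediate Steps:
D = 3
Q = 30 (Q = 27 + 3 = 30)
W = -769 (W = -33 - (-23)*(-32) = -33 - 1*736 = -33 - 736 = -769)
-88 + W*(Q + 68) = -88 - 769*(30 + 68) = -88 - 769*98 = -88 - 75362 = -75450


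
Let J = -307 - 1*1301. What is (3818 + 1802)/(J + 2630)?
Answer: 2810/511 ≈ 5.4990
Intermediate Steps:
J = -1608 (J = -307 - 1301 = -1608)
(3818 + 1802)/(J + 2630) = (3818 + 1802)/(-1608 + 2630) = 5620/1022 = 5620*(1/1022) = 2810/511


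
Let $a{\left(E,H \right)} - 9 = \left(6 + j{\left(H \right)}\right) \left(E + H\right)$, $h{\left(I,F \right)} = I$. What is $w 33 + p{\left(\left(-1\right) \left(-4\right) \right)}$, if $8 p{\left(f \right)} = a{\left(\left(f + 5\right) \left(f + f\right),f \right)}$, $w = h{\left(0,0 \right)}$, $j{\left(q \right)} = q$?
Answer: $\frac{769}{8} \approx 96.125$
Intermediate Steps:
$w = 0$
$a{\left(E,H \right)} = 9 + \left(6 + H\right) \left(E + H\right)$
$p{\left(f \right)} = \frac{9}{8} + \frac{f^{2}}{8} + \frac{3 f}{4} + \frac{f^{2} \left(5 + f\right)}{4} + \frac{3 f \left(5 + f\right)}{2}$ ($p{\left(f \right)} = \frac{9 + f^{2} + 6 \left(f + 5\right) \left(f + f\right) + 6 f + \left(f + 5\right) \left(f + f\right) f}{8} = \frac{9 + f^{2} + 6 \left(5 + f\right) 2 f + 6 f + \left(5 + f\right) 2 f f}{8} = \frac{9 + f^{2} + 6 \cdot 2 f \left(5 + f\right) + 6 f + 2 f \left(5 + f\right) f}{8} = \frac{9 + f^{2} + 12 f \left(5 + f\right) + 6 f + 2 f^{2} \left(5 + f\right)}{8} = \frac{9 + f^{2} + 6 f + 2 f^{2} \left(5 + f\right) + 12 f \left(5 + f\right)}{8} = \frac{9}{8} + \frac{f^{2}}{8} + \frac{3 f}{4} + \frac{f^{2} \left(5 + f\right)}{4} + \frac{3 f \left(5 + f\right)}{2}$)
$w 33 + p{\left(\left(-1\right) \left(-4\right) \right)} = 0 \cdot 33 + \left(\frac{9}{8} + \frac{\left(\left(-1\right) \left(-4\right)\right)^{3}}{4} + \frac{23 \left(\left(-1\right) \left(-4\right)\right)^{2}}{8} + \frac{33 \left(\left(-1\right) \left(-4\right)\right)}{4}\right) = 0 + \left(\frac{9}{8} + \frac{4^{3}}{4} + \frac{23 \cdot 4^{2}}{8} + \frac{33}{4} \cdot 4\right) = 0 + \left(\frac{9}{8} + \frac{1}{4} \cdot 64 + \frac{23}{8} \cdot 16 + 33\right) = 0 + \left(\frac{9}{8} + 16 + 46 + 33\right) = 0 + \frac{769}{8} = \frac{769}{8}$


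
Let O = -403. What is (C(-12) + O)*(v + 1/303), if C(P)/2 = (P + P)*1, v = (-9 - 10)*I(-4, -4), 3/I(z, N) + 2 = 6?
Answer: 7787417/1212 ≈ 6425.3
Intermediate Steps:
I(z, N) = ¾ (I(z, N) = 3/(-2 + 6) = 3/4 = 3*(¼) = ¾)
v = -57/4 (v = (-9 - 10)*(¾) = -19*¾ = -57/4 ≈ -14.250)
C(P) = 4*P (C(P) = 2*((P + P)*1) = 2*((2*P)*1) = 2*(2*P) = 4*P)
(C(-12) + O)*(v + 1/303) = (4*(-12) - 403)*(-57/4 + 1/303) = (-48 - 403)*(-57/4 + 1/303) = -451*(-17267/1212) = 7787417/1212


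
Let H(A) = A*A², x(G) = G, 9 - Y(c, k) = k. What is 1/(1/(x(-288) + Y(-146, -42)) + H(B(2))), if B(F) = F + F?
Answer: 237/15167 ≈ 0.015626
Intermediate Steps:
Y(c, k) = 9 - k
B(F) = 2*F
H(A) = A³
1/(1/(x(-288) + Y(-146, -42)) + H(B(2))) = 1/(1/(-288 + (9 - 1*(-42))) + (2*2)³) = 1/(1/(-288 + (9 + 42)) + 4³) = 1/(1/(-288 + 51) + 64) = 1/(1/(-237) + 64) = 1/(-1/237 + 64) = 1/(15167/237) = 237/15167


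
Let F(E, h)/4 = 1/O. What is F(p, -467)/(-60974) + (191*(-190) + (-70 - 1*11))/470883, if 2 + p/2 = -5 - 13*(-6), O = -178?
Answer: -98686527370/1277667091869 ≈ -0.077240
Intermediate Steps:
p = 142 (p = -4 + 2*(-5 - 13*(-6)) = -4 + 2*(-5 + 78) = -4 + 2*73 = -4 + 146 = 142)
F(E, h) = -2/89 (F(E, h) = 4/(-178) = 4*(-1/178) = -2/89)
F(p, -467)/(-60974) + (191*(-190) + (-70 - 1*11))/470883 = -2/89/(-60974) + (191*(-190) + (-70 - 1*11))/470883 = -2/89*(-1/60974) + (-36290 + (-70 - 11))*(1/470883) = 1/2713343 + (-36290 - 81)*(1/470883) = 1/2713343 - 36371*1/470883 = 1/2713343 - 36371/470883 = -98686527370/1277667091869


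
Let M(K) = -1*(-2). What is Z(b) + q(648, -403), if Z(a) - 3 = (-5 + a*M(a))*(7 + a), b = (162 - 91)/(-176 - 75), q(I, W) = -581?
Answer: -38769920/63001 ≈ -615.39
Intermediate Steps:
M(K) = 2
b = -71/251 (b = 71/(-251) = 71*(-1/251) = -71/251 ≈ -0.28287)
Z(a) = 3 + (-5 + 2*a)*(7 + a) (Z(a) = 3 + (-5 + a*2)*(7 + a) = 3 + (-5 + 2*a)*(7 + a))
Z(b) + q(648, -403) = (-32 + 2*(-71/251)**2 + 9*(-71/251)) - 581 = (-32 + 2*(5041/63001) - 639/251) - 581 = (-32 + 10082/63001 - 639/251) - 581 = -2166339/63001 - 581 = -38769920/63001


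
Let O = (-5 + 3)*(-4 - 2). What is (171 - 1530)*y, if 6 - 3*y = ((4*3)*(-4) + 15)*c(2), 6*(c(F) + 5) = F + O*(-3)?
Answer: 156738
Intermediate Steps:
O = 12 (O = -2*(-6) = 12)
c(F) = -11 + F/6 (c(F) = -5 + (F + 12*(-3))/6 = -5 + (F - 36)/6 = -5 + (-36 + F)/6 = -5 + (-6 + F/6) = -11 + F/6)
y = -346/3 (y = 2 - ((4*3)*(-4) + 15)*(-11 + (⅙)*2)/3 = 2 - (12*(-4) + 15)*(-11 + ⅓)/3 = 2 - (-48 + 15)*(-32)/(3*3) = 2 - (-11)*(-32)/3 = 2 - ⅓*352 = 2 - 352/3 = -346/3 ≈ -115.33)
(171 - 1530)*y = (171 - 1530)*(-346/3) = -1359*(-346/3) = 156738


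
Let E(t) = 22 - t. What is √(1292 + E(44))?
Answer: √1270 ≈ 35.637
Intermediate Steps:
√(1292 + E(44)) = √(1292 + (22 - 1*44)) = √(1292 + (22 - 44)) = √(1292 - 22) = √1270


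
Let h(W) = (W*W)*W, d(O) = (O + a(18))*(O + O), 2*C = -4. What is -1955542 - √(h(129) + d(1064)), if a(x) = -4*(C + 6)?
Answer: -1955542 - √4376833 ≈ -1.9576e+6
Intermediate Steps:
C = -2 (C = (½)*(-4) = -2)
a(x) = -16 (a(x) = -4*(-2 + 6) = -4*4 = -16)
d(O) = 2*O*(-16 + O) (d(O) = (O - 16)*(O + O) = (-16 + O)*(2*O) = 2*O*(-16 + O))
h(W) = W³ (h(W) = W²*W = W³)
-1955542 - √(h(129) + d(1064)) = -1955542 - √(129³ + 2*1064*(-16 + 1064)) = -1955542 - √(2146689 + 2*1064*1048) = -1955542 - √(2146689 + 2230144) = -1955542 - √4376833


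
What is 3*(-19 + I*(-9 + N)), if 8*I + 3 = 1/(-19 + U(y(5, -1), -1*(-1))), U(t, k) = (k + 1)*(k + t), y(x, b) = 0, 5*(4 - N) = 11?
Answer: -4143/85 ≈ -48.741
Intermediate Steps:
N = 9/5 (N = 4 - ⅕*11 = 4 - 11/5 = 9/5 ≈ 1.8000)
U(t, k) = (1 + k)*(k + t)
I = -13/34 (I = -3/8 + 1/(8*(-19 + (-1*(-1) + 0 + (-1*(-1))² - 1*(-1)*0))) = -3/8 + 1/(8*(-19 + (1 + 0 + 1² + 1*0))) = -3/8 + 1/(8*(-19 + (1 + 0 + 1 + 0))) = -3/8 + 1/(8*(-19 + 2)) = -3/8 + (⅛)/(-17) = -3/8 + (⅛)*(-1/17) = -3/8 - 1/136 = -13/34 ≈ -0.38235)
3*(-19 + I*(-9 + N)) = 3*(-19 - 13*(-9 + 9/5)/34) = 3*(-19 - 13/34*(-36/5)) = 3*(-19 + 234/85) = 3*(-1381/85) = -4143/85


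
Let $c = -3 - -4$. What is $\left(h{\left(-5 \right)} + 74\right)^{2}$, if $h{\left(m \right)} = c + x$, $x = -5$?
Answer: $4900$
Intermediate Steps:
$c = 1$ ($c = -3 + 4 = 1$)
$h{\left(m \right)} = -4$ ($h{\left(m \right)} = 1 - 5 = -4$)
$\left(h{\left(-5 \right)} + 74\right)^{2} = \left(-4 + 74\right)^{2} = 70^{2} = 4900$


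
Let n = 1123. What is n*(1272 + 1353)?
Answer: 2947875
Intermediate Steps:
n*(1272 + 1353) = 1123*(1272 + 1353) = 1123*2625 = 2947875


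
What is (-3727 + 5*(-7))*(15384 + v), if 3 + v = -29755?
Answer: 54074988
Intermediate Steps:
v = -29758 (v = -3 - 29755 = -29758)
(-3727 + 5*(-7))*(15384 + v) = (-3727 + 5*(-7))*(15384 - 29758) = (-3727 - 35)*(-14374) = -3762*(-14374) = 54074988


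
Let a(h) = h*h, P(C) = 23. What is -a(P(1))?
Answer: -529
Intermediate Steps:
a(h) = h²
-a(P(1)) = -1*23² = -1*529 = -529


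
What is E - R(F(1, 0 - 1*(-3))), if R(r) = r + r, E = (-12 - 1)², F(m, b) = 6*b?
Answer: 133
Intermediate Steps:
E = 169 (E = (-13)² = 169)
R(r) = 2*r
E - R(F(1, 0 - 1*(-3))) = 169 - 2*6*(0 - 1*(-3)) = 169 - 2*6*(0 + 3) = 169 - 2*6*3 = 169 - 2*18 = 169 - 1*36 = 169 - 36 = 133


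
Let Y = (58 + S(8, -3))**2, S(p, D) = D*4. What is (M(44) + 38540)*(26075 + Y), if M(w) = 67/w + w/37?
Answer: 1768915759185/1628 ≈ 1.0866e+9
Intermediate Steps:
S(p, D) = 4*D
M(w) = 67/w + w/37 (M(w) = 67/w + w*(1/37) = 67/w + w/37)
Y = 2116 (Y = (58 + 4*(-3))**2 = (58 - 12)**2 = 46**2 = 2116)
(M(44) + 38540)*(26075 + Y) = ((67/44 + (1/37)*44) + 38540)*(26075 + 2116) = ((67*(1/44) + 44/37) + 38540)*28191 = ((67/44 + 44/37) + 38540)*28191 = (4415/1628 + 38540)*28191 = (62747535/1628)*28191 = 1768915759185/1628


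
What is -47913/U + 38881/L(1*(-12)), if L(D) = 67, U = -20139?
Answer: 262078210/449771 ≈ 582.69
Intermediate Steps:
-47913/U + 38881/L(1*(-12)) = -47913/(-20139) + 38881/67 = -47913*(-1/20139) + 38881*(1/67) = 15971/6713 + 38881/67 = 262078210/449771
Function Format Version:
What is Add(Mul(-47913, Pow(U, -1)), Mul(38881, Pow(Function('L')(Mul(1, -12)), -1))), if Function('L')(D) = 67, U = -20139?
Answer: Rational(262078210, 449771) ≈ 582.69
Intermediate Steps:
Add(Mul(-47913, Pow(U, -1)), Mul(38881, Pow(Function('L')(Mul(1, -12)), -1))) = Add(Mul(-47913, Pow(-20139, -1)), Mul(38881, Pow(67, -1))) = Add(Mul(-47913, Rational(-1, 20139)), Mul(38881, Rational(1, 67))) = Add(Rational(15971, 6713), Rational(38881, 67)) = Rational(262078210, 449771)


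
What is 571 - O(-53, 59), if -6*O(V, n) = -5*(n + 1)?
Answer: 521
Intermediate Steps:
O(V, n) = ⅚ + 5*n/6 (O(V, n) = -(-5)*(n + 1)/6 = -(-5)*(1 + n)/6 = -(-5 - 5*n)/6 = ⅚ + 5*n/6)
571 - O(-53, 59) = 571 - (⅚ + (⅚)*59) = 571 - (⅚ + 295/6) = 571 - 1*50 = 571 - 50 = 521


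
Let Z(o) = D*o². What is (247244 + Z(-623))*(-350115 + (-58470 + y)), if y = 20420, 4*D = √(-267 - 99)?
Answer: -95971467260 - 150658093285*I*√366/4 ≈ -9.5971e+10 - 7.2056e+11*I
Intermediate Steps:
D = I*√366/4 (D = √(-267 - 99)/4 = √(-366)/4 = (I*√366)/4 = I*√366/4 ≈ 4.7828*I)
Z(o) = I*√366*o²/4 (Z(o) = (I*√366/4)*o² = I*√366*o²/4)
(247244 + Z(-623))*(-350115 + (-58470 + y)) = (247244 + (¼)*I*√366*(-623)²)*(-350115 + (-58470 + 20420)) = (247244 + (¼)*I*√366*388129)*(-350115 - 38050) = (247244 + 388129*I*√366/4)*(-388165) = -95971467260 - 150658093285*I*√366/4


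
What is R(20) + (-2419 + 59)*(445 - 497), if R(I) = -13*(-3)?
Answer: 122759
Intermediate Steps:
R(I) = 39
R(20) + (-2419 + 59)*(445 - 497) = 39 + (-2419 + 59)*(445 - 497) = 39 - 2360*(-52) = 39 + 122720 = 122759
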